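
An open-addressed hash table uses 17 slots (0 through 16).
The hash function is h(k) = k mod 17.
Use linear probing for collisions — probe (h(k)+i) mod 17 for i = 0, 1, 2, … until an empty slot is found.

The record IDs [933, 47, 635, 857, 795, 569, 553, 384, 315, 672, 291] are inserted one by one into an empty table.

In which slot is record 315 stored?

11

933 hashes to 15; slot 15 is free -> place at 15.
47 hashes to 13; slot 13 is free -> place at 13.
635 hashes to 6; slot 6 is free -> place at 6.
857 hashes to 7; slot 7 is free -> place at 7.
795 hashes to 13; 13 taken -> place at 14.
569 hashes to 8; slot 8 is free -> place at 8.
553 hashes to 9; slot 9 is free -> place at 9.
384 hashes to 10; slot 10 is free -> place at 10.
315 hashes to 9; 9,10 taken -> place at 11.
672 hashes to 9; 9,10,11 taken -> place at 12.
291 hashes to 2; slot 2 is free -> place at 2.
Table: [—, —, 291, —, —, —, 635, 857, 569, 553, 384, 315, 672, 47, 795, 933, —]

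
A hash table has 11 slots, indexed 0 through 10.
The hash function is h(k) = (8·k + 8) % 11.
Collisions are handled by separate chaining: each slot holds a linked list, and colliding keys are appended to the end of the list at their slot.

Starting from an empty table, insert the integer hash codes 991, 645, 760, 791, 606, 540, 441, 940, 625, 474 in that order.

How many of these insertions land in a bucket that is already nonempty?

5

991 -> bucket 5
645 -> bucket 9
760 -> bucket 5 (collision)
791 -> bucket 0
606 -> bucket 5 (collision)
540 -> bucket 5 (collision)
441 -> bucket 5 (collision)
940 -> bucket 4
625 -> bucket 3
474 -> bucket 5 (collision)
Final buckets:
0: 791
1: ∅
2: ∅
3: 625
4: 940
5: 991 -> 760 -> 606 -> 540 -> 441 -> 474
6: ∅
7: ∅
8: ∅
9: 645
10: ∅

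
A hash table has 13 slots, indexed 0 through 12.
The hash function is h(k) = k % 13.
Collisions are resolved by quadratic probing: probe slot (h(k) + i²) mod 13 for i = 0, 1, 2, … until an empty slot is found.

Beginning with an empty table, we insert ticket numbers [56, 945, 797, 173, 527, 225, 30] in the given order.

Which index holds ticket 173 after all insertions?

8

56 hashes to 4; slot 4 is free => place at 4.
945 hashes to 9; slot 9 is free => place at 9.
797 hashes to 4; 4 taken => place at 5.
173 hashes to 4; 4,5 taken => place at 8.
527 hashes to 7; slot 7 is free => place at 7.
225 hashes to 4; 4,5,8 taken => place at 0.
30 hashes to 4; 4,5,8,0,7 taken => place at 3.
Table: [225, —, —, 30, 56, 797, —, 527, 173, 945, —, —, —]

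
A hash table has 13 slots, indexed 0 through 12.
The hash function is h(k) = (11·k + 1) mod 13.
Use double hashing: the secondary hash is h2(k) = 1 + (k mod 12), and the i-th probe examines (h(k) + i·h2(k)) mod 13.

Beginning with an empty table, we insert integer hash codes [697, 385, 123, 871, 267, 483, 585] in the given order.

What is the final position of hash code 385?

697 hashes to 11; slot 11 is free -> place at 11.
385 hashes to 11, h2=2; 11 taken -> place at 0.
123 hashes to 2; slot 2 is free -> place at 2.
871 hashes to 1; slot 1 is free -> place at 1.
267 hashes to 0, h2=4; 0 taken -> place at 4.
483 hashes to 10; slot 10 is free -> place at 10.
585 hashes to 1, h2=10; 1,11 taken -> place at 8.
Table: [385, 871, 123, ., 267, ., ., ., 585, ., 483, 697, .]

0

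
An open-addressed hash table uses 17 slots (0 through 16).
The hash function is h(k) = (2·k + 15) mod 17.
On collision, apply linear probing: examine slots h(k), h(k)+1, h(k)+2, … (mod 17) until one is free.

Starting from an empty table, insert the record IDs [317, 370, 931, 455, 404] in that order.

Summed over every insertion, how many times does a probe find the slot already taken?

317 hashes to 3; slot 3 is free -> place at 3.
370 hashes to 7; slot 7 is free -> place at 7.
931 hashes to 7; 7 taken -> place at 8.
455 hashes to 7; 7,8 taken -> place at 9.
404 hashes to 7; 7,8,9 taken -> place at 10.
Table: [∅, ∅, ∅, 317, ∅, ∅, ∅, 370, 931, 455, 404, ∅, ∅, ∅, ∅, ∅, ∅]

6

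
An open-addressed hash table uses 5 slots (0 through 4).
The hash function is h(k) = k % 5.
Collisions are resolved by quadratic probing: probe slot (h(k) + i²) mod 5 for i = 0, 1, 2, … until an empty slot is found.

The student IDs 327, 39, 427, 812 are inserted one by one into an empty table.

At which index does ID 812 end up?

327 hashes to 2; slot 2 is free → place at 2.
39 hashes to 4; slot 4 is free → place at 4.
427 hashes to 2; 2 taken → place at 3.
812 hashes to 2; 2,3 taken → place at 1.
Table: [., 812, 327, 427, 39]

1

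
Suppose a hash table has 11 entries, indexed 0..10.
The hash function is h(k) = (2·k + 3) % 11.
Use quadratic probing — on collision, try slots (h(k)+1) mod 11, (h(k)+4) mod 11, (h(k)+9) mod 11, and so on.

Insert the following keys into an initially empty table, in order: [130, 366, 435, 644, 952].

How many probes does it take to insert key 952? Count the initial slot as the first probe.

3

130: h=10 => slot 10
366: h=9 => slot 9
435: h=4 => slot 4
644: h=4, probe 4,5 => slot 5
952: h=4, probe 4,5,8 => slot 8
Table: [., ., ., ., 435, 644, ., ., 952, 366, 130]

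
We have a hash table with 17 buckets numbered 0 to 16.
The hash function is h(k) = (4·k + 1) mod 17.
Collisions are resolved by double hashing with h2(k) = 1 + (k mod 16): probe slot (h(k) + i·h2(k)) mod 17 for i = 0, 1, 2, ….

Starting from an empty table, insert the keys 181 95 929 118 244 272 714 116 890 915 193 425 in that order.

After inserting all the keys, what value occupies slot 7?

95

Insert 181: h=11, slot 11 empty → index 11.
Insert 95: h=7, slot 7 empty → index 7.
Insert 929: h=11, h2=2, slot 11 occupied → index 13.
Insert 118: h=14, slot 14 empty → index 14.
Insert 244: h=8, slot 8 empty → index 8.
Insert 272: h=1, slot 1 empty → index 1.
Insert 714: h=1, h2=11, slot 1 occupied → index 12.
Insert 116: h=6, slot 6 empty → index 6.
Insert 890: h=8, h2=11, slot 8 occupied → index 2.
Insert 915: h=6, h2=4, slot 6 occupied → index 10.
Insert 193: h=8, h2=2, slots 8,10,12,14 occupied → index 16.
Insert 425: h=1, h2=10, slots 1,11 occupied → index 4.
Table: [—, 272, 890, —, 425, —, 116, 95, 244, —, 915, 181, 714, 929, 118, —, 193]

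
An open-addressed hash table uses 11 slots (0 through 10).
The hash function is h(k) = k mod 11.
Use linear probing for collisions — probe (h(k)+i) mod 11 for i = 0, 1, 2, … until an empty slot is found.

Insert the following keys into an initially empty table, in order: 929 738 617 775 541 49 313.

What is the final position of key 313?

8

Insert 929: h=5, slot 5 empty → index 5.
Insert 738: h=1, slot 1 empty → index 1.
Insert 617: h=1, slot 1 occupied → index 2.
Insert 775: h=5, slot 5 occupied → index 6.
Insert 541: h=2, slot 2 occupied → index 3.
Insert 49: h=5, slots 5,6 occupied → index 7.
Insert 313: h=5, slots 5,6,7 occupied → index 8.
Table: [_, 738, 617, 541, _, 929, 775, 49, 313, _, _]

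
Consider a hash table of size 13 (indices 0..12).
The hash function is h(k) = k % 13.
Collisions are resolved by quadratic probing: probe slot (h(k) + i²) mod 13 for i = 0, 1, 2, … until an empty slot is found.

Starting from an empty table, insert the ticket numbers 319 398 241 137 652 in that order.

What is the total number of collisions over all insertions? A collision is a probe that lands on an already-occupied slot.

5

319 hashes to 7; slot 7 is free => place at 7.
398 hashes to 8; slot 8 is free => place at 8.
241 hashes to 7; 7,8 taken => place at 11.
137 hashes to 7; 7,8,11 taken => place at 3.
652 hashes to 2; slot 2 is free => place at 2.
Table: [∅, ∅, 652, 137, ∅, ∅, ∅, 319, 398, ∅, ∅, 241, ∅]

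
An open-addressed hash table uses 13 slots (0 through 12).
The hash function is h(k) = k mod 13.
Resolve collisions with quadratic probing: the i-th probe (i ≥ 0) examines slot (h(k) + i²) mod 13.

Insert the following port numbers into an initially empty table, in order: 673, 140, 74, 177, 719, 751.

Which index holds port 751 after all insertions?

1

673 hashes to 10; slot 10 is free → place at 10.
140 hashes to 10; 10 taken → place at 11.
74 hashes to 9; slot 9 is free → place at 9.
177 hashes to 8; slot 8 is free → place at 8.
719 hashes to 4; slot 4 is free → place at 4.
751 hashes to 10; 10,11 taken → place at 1.
Table: [∅, 751, ∅, ∅, 719, ∅, ∅, ∅, 177, 74, 673, 140, ∅]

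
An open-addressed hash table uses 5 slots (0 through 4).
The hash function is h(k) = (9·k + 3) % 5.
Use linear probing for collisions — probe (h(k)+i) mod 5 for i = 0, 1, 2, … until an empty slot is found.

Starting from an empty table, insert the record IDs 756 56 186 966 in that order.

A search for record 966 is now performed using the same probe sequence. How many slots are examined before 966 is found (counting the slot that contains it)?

4

Insert 756: h=2, slot 2 empty → index 2.
Insert 56: h=2, slot 2 occupied → index 3.
Insert 186: h=2, slots 2,3 occupied → index 4.
Insert 966: h=2, slots 2,3,4 occupied → index 0.
Table: [966, ∅, 756, 56, 186]
Lookup 966: h=2, probe 2,3,4,0 → found at 0.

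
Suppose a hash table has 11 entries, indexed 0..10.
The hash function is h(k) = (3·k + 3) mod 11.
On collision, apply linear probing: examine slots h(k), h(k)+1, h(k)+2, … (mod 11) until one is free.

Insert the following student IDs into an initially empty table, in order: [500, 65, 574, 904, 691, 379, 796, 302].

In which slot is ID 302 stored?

500 hashes to 7; slot 7 is free -> place at 7.
65 hashes to 0; slot 0 is free -> place at 0.
574 hashes to 9; slot 9 is free -> place at 9.
904 hashes to 9; 9 taken -> place at 10.
691 hashes to 8; slot 8 is free -> place at 8.
379 hashes to 7; 7,8,9,10,0 taken -> place at 1.
796 hashes to 4; slot 4 is free -> place at 4.
302 hashes to 7; 7,8,9,10,0,1 taken -> place at 2.
Table: [65, 379, 302, ., 796, ., ., 500, 691, 574, 904]

2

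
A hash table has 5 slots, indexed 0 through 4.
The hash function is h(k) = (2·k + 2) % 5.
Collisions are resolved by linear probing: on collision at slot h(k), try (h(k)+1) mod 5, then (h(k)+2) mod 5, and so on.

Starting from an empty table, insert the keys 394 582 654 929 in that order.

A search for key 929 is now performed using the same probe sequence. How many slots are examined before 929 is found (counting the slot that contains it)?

Insert 394: h=0, slot 0 empty -> index 0.
Insert 582: h=1, slot 1 empty -> index 1.
Insert 654: h=0, slots 0,1 occupied -> index 2.
Insert 929: h=0, slots 0,1,2 occupied -> index 3.
Table: [394, 582, 654, 929, .]
Lookup 929: h=0, probe 0,1,2,3 → found at 3.

4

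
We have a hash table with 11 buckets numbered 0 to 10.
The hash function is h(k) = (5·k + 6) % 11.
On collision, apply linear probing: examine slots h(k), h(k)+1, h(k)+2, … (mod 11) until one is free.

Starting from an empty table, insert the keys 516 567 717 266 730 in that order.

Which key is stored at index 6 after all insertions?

516: h=1 → slot 1
567: h=3 → slot 3
717: h=5 → slot 5
266: h=5, probe 5,6 → slot 6
730: h=4 → slot 4
Table: [., 516, ., 567, 730, 717, 266, ., ., ., .]

266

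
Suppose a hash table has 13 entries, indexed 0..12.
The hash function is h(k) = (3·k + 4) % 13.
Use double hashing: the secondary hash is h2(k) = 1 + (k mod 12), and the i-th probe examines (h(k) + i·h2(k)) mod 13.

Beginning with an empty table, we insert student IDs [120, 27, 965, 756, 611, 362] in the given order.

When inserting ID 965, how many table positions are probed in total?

2

120 hashes to 0; slot 0 is free -> place at 0.
27 hashes to 7; slot 7 is free -> place at 7.
965 hashes to 0, h2=6; 0 taken -> place at 6.
756 hashes to 10; slot 10 is free -> place at 10.
611 hashes to 4; slot 4 is free -> place at 4.
362 hashes to 11; slot 11 is free -> place at 11.
Table: [120, ., ., ., 611, ., 965, 27, ., ., 756, 362, .]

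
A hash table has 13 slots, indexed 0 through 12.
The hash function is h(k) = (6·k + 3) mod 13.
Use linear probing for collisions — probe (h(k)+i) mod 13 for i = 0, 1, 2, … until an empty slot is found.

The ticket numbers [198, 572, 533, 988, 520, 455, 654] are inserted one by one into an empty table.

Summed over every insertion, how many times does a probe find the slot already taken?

Insert 198: h=8, slot 8 empty => index 8.
Insert 572: h=3, slot 3 empty => index 3.
Insert 533: h=3, slot 3 occupied => index 4.
Insert 988: h=3, slots 3,4 occupied => index 5.
Insert 520: h=3, slots 3,4,5 occupied => index 6.
Insert 455: h=3, slots 3,4,5,6 occupied => index 7.
Insert 654: h=1, slot 1 empty => index 1.
Table: [∅, 654, ∅, 572, 533, 988, 520, 455, 198, ∅, ∅, ∅, ∅]

10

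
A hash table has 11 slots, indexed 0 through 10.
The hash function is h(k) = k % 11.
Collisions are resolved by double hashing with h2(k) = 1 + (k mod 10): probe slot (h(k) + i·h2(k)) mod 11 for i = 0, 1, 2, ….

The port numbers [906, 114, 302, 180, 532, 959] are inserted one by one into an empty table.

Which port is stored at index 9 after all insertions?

Insert 906: h=4, slot 4 empty -> index 4.
Insert 114: h=4, h2=5, slot 4 occupied -> index 9.
Insert 302: h=5, slot 5 empty -> index 5.
Insert 180: h=4, h2=1, slots 4,5 occupied -> index 6.
Insert 532: h=4, h2=3, slot 4 occupied -> index 7.
Insert 959: h=2, slot 2 empty -> index 2.
Table: [-, -, 959, -, 906, 302, 180, 532, -, 114, -]

114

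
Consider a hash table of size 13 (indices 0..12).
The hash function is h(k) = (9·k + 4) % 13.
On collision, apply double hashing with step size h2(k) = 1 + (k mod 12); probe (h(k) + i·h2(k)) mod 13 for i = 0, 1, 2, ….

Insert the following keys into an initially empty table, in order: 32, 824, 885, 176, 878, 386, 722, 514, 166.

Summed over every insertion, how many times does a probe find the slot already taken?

5

32 hashes to 6; slot 6 is free => place at 6.
824 hashes to 10; slot 10 is free => place at 10.
885 hashes to 0; slot 0 is free => place at 0.
176 hashes to 2; slot 2 is free => place at 2.
878 hashes to 2, h2=3; 2 taken => place at 5.
386 hashes to 7; slot 7 is free => place at 7.
722 hashes to 2, h2=3; 2,5 taken => place at 8.
514 hashes to 2, h2=11; 2,0 taken => place at 11.
166 hashes to 3; slot 3 is free => place at 3.
Table: [885, ., 176, 166, ., 878, 32, 386, 722, ., 824, 514, .]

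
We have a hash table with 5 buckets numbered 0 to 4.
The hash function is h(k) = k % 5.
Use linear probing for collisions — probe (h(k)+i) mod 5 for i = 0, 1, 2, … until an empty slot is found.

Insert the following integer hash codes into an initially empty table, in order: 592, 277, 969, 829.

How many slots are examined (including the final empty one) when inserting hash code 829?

592 hashes to 2; slot 2 is free => place at 2.
277 hashes to 2; 2 taken => place at 3.
969 hashes to 4; slot 4 is free => place at 4.
829 hashes to 4; 4 taken => place at 0.
Table: [829, ., 592, 277, 969]

2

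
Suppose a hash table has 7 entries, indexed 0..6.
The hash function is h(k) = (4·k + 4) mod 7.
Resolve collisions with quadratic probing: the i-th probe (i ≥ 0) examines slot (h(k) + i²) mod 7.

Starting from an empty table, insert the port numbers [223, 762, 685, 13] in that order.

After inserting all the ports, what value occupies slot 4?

685

223: h=0 → slot 0
762: h=0, probe 0,1 → slot 1
685: h=0, probe 0,1,4 → slot 4
13: h=0, probe 0,1,4,2 → slot 2
Table: [223, 762, 13, _, 685, _, _]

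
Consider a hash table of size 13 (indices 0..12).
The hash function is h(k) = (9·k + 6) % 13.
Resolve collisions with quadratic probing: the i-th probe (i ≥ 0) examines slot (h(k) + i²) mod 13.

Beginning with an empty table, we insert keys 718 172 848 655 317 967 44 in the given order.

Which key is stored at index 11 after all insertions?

848

718 hashes to 7; slot 7 is free → place at 7.
172 hashes to 7; 7 taken → place at 8.
848 hashes to 7; 7,8 taken → place at 11.
655 hashes to 12; slot 12 is free → place at 12.
317 hashes to 12; 12 taken → place at 0.
967 hashes to 12; 12,0 taken → place at 3.
44 hashes to 12; 12,0,3,8 taken → place at 2.
Table: [317, ∅, 44, 967, ∅, ∅, ∅, 718, 172, ∅, ∅, 848, 655]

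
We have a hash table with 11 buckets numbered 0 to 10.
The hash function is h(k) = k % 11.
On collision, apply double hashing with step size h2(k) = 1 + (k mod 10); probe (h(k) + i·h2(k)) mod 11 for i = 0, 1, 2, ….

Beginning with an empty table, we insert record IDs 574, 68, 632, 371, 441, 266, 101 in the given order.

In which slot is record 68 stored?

574: h=2 -> slot 2
68: h=2, h2=9, probe 2,0 -> slot 0
632: h=5 -> slot 5
371: h=8 -> slot 8
441: h=1 -> slot 1
266: h=2, h2=7, probe 2,9 -> slot 9
101: h=2, h2=2, probe 2,4 -> slot 4
Table: [68, 441, 574, ∅, 101, 632, ∅, ∅, 371, 266, ∅]

0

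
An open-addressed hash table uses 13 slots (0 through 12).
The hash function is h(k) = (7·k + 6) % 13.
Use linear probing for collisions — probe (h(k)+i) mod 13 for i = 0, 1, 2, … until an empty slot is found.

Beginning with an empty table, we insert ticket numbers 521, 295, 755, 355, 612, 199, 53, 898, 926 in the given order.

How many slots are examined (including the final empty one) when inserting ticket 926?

6

521: h=0 => slot 0
295: h=4 => slot 4
755: h=0, probe 0,1 => slot 1
355: h=8 => slot 8
612: h=0, probe 0,1,2 => slot 2
199: h=8, probe 8,9 => slot 9
53: h=0, probe 0,1,2,3 => slot 3
898: h=0, probe 0,1,2,3,4,5 => slot 5
926: h=1, probe 1,2,3,4,5,6 => slot 6
Table: [521, 755, 612, 53, 295, 898, 926, ∅, 355, 199, ∅, ∅, ∅]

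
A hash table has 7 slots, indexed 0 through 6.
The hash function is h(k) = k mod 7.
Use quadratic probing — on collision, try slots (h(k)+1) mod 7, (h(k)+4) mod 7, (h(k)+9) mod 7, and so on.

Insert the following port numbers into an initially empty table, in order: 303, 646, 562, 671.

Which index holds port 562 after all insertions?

Insert 303: h=2, slot 2 empty -> index 2.
Insert 646: h=2, slot 2 occupied -> index 3.
Insert 562: h=2, slots 2,3 occupied -> index 6.
Insert 671: h=6, slot 6 occupied -> index 0.
Table: [671, ., 303, 646, ., ., 562]

6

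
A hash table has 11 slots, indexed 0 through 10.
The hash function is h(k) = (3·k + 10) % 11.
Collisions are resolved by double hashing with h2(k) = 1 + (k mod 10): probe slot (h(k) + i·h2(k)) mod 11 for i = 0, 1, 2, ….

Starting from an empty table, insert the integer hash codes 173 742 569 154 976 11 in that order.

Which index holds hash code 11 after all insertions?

5

173 hashes to 1; slot 1 is free → place at 1.
742 hashes to 3; slot 3 is free → place at 3.
569 hashes to 1, h2=10; 1 taken → place at 0.
154 hashes to 10; slot 10 is free → place at 10.
976 hashes to 1, h2=7; 1 taken → place at 8.
11 hashes to 10, h2=2; 10,1,3 taken → place at 5.
Table: [569, 173, —, 742, —, 11, —, —, 976, —, 154]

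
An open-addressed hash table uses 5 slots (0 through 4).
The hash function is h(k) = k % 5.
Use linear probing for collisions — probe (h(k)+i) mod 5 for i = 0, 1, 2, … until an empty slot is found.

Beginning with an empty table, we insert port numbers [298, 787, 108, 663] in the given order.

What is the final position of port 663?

Insert 298: h=3, slot 3 empty → index 3.
Insert 787: h=2, slot 2 empty → index 2.
Insert 108: h=3, slot 3 occupied → index 4.
Insert 663: h=3, slots 3,4 occupied → index 0.
Table: [663, —, 787, 298, 108]

0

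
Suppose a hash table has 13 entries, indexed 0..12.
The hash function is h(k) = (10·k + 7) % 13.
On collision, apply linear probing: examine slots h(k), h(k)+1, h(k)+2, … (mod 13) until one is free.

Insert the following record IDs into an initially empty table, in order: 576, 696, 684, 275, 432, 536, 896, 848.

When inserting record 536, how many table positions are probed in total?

Insert 576: h=8, slot 8 empty → index 8.
Insert 696: h=12, slot 12 empty → index 12.
Insert 684: h=9, slot 9 empty → index 9.
Insert 275: h=1, slot 1 empty → index 1.
Insert 432: h=11, slot 11 empty → index 11.
Insert 536: h=11, slots 11,12 occupied → index 0.
Insert 896: h=10, slot 10 empty → index 10.
Insert 848: h=11, slots 11,12,0,1 occupied → index 2.
Table: [536, 275, 848, —, —, —, —, —, 576, 684, 896, 432, 696]

3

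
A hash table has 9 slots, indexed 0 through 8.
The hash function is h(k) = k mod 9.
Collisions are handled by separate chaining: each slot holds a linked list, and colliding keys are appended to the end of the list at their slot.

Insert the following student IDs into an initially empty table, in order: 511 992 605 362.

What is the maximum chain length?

3

511 → bucket 7
992 → bucket 2
605 → bucket 2 (collision)
362 → bucket 2 (collision)
Final buckets:
0: -
1: -
2: 992 -> 605 -> 362
3: -
4: -
5: -
6: -
7: 511
8: -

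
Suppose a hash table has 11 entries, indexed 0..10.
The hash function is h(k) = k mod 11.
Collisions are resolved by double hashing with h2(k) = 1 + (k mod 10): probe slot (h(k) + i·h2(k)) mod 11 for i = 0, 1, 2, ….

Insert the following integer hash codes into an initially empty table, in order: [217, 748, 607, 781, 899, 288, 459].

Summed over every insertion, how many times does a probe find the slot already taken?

217: h=8 => slot 8
748: h=0 => slot 0
607: h=2 => slot 2
781: h=0, h2=2, probe 0,2,4 => slot 4
899: h=8, h2=10, probe 8,7 => slot 7
288: h=2, h2=9, probe 2,0,9 => slot 9
459: h=8, h2=10, probe 8,7,6 => slot 6
Table: [748, ., 607, ., 781, ., 459, 899, 217, 288, .]

7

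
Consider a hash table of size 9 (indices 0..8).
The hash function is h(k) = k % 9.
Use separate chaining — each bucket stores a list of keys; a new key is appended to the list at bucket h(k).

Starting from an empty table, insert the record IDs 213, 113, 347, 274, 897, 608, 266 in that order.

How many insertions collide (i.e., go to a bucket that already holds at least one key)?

4

Insert 213: h=6, bucket 6 empty -> new chain.
Insert 113: h=5, bucket 5 empty -> new chain.
Insert 347: h=5, bucket 5 nonempty -> append to chain.
Insert 274: h=4, bucket 4 empty -> new chain.
Insert 897: h=6, bucket 6 nonempty -> append to chain.
Insert 608: h=5, bucket 5 nonempty -> append to chain.
Insert 266: h=5, bucket 5 nonempty -> append to chain.
Final buckets:
0: _
1: _
2: _
3: _
4: 274
5: 113 -> 347 -> 608 -> 266
6: 213 -> 897
7: _
8: _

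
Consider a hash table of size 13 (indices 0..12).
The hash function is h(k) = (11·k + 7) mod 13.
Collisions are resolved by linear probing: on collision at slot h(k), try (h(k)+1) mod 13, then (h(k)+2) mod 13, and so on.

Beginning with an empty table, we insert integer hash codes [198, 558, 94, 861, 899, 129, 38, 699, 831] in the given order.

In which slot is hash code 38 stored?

11

Insert 198: h=1, slot 1 empty => index 1.
Insert 558: h=9, slot 9 empty => index 9.
Insert 94: h=1, slot 1 occupied => index 2.
Insert 861: h=1, slots 1,2 occupied => index 3.
Insert 899: h=3, slot 3 occupied => index 4.
Insert 129: h=9, slot 9 occupied => index 10.
Insert 38: h=9, slots 9,10 occupied => index 11.
Insert 699: h=0, slot 0 empty => index 0.
Insert 831: h=9, slots 9,10,11 occupied => index 12.
Table: [699, 198, 94, 861, 899, -, -, -, -, 558, 129, 38, 831]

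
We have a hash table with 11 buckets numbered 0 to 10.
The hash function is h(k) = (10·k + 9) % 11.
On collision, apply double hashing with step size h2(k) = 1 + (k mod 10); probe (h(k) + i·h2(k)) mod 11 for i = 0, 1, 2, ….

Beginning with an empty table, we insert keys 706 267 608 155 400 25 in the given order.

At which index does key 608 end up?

Insert 706: h=7, slot 7 empty -> index 7.
Insert 267: h=6, slot 6 empty -> index 6.
Insert 608: h=6, h2=9, slot 6 occupied -> index 4.
Insert 155: h=8, slot 8 empty -> index 8.
Insert 400: h=5, slot 5 empty -> index 5.
Insert 25: h=6, h2=6, slot 6 occupied -> index 1.
Table: [_, 25, _, _, 608, 400, 267, 706, 155, _, _]

4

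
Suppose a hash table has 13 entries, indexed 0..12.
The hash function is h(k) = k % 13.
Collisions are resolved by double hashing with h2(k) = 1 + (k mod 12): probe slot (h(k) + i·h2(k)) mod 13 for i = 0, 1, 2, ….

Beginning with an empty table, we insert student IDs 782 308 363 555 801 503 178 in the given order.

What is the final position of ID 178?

5

782 hashes to 2; slot 2 is free -> place at 2.
308 hashes to 9; slot 9 is free -> place at 9.
363 hashes to 12; slot 12 is free -> place at 12.
555 hashes to 9, h2=4; 9 taken -> place at 0.
801 hashes to 8; slot 8 is free -> place at 8.
503 hashes to 9, h2=12; 9,8 taken -> place at 7.
178 hashes to 9, h2=11; 9,7 taken -> place at 5.
Table: [555, _, 782, _, _, 178, _, 503, 801, 308, _, _, 363]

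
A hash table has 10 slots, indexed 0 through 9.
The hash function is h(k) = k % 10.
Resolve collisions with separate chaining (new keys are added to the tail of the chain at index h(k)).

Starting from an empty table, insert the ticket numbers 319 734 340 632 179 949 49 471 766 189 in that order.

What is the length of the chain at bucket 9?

5

319 → bucket 9
734 → bucket 4
340 → bucket 0
632 → bucket 2
179 → bucket 9 (collision)
949 → bucket 9 (collision)
49 → bucket 9 (collision)
471 → bucket 1
766 → bucket 6
189 → bucket 9 (collision)
Final buckets:
0: 340
1: 471
2: 632
3: .
4: 734
5: .
6: 766
7: .
8: .
9: 319 -> 179 -> 949 -> 49 -> 189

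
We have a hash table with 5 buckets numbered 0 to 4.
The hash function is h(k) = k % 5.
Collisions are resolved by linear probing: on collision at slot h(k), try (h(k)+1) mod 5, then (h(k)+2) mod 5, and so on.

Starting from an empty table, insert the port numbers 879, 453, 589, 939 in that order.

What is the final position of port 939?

1

879 hashes to 4; slot 4 is free => place at 4.
453 hashes to 3; slot 3 is free => place at 3.
589 hashes to 4; 4 taken => place at 0.
939 hashes to 4; 4,0 taken => place at 1.
Table: [589, 939, —, 453, 879]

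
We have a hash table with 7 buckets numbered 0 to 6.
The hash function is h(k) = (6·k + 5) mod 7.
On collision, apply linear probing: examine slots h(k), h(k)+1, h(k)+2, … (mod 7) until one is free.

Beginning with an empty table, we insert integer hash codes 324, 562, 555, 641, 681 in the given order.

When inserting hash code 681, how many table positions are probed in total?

4

324 hashes to 3; slot 3 is free -> place at 3.
562 hashes to 3; 3 taken -> place at 4.
555 hashes to 3; 3,4 taken -> place at 5.
641 hashes to 1; slot 1 is free -> place at 1.
681 hashes to 3; 3,4,5 taken -> place at 6.
Table: [∅, 641, ∅, 324, 562, 555, 681]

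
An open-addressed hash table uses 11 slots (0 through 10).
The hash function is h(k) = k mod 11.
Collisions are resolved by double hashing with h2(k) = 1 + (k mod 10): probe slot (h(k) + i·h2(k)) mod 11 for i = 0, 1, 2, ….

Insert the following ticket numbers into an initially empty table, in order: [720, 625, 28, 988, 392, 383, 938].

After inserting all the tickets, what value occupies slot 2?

720 hashes to 5; slot 5 is free -> place at 5.
625 hashes to 9; slot 9 is free -> place at 9.
28 hashes to 6; slot 6 is free -> place at 6.
988 hashes to 9, h2=9; 9 taken -> place at 7.
392 hashes to 7, h2=3; 7 taken -> place at 10.
383 hashes to 9, h2=4; 9 taken -> place at 2.
938 hashes to 3; slot 3 is free -> place at 3.
Table: [∅, ∅, 383, 938, ∅, 720, 28, 988, ∅, 625, 392]

383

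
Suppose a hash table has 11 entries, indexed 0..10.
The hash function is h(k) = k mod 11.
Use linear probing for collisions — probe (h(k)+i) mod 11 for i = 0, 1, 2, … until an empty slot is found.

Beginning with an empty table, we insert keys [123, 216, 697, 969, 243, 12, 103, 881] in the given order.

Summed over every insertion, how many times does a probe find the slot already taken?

123: h=2 -> slot 2
216: h=7 -> slot 7
697: h=4 -> slot 4
969: h=1 -> slot 1
243: h=1, probe 1,2,3 -> slot 3
12: h=1, probe 1,2,3,4,5 -> slot 5
103: h=4, probe 4,5,6 -> slot 6
881: h=1, probe 1,2,3,4,5,6,7,8 -> slot 8
Table: [., 969, 123, 243, 697, 12, 103, 216, 881, ., .]

15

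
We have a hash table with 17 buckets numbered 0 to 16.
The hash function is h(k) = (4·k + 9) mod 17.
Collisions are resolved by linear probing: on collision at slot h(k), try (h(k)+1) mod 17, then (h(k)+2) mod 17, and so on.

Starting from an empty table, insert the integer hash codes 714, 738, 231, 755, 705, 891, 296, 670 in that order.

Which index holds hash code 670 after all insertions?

Insert 714: h=9, slot 9 empty -> index 9.
Insert 738: h=3, slot 3 empty -> index 3.
Insert 231: h=15, slot 15 empty -> index 15.
Insert 755: h=3, slot 3 occupied -> index 4.
Insert 705: h=7, slot 7 empty -> index 7.
Insert 891: h=3, slots 3,4 occupied -> index 5.
Insert 296: h=3, slots 3,4,5 occupied -> index 6.
Insert 670: h=3, slots 3,4,5,6,7 occupied -> index 8.
Table: [-, -, -, 738, 755, 891, 296, 705, 670, 714, -, -, -, -, -, 231, -]

8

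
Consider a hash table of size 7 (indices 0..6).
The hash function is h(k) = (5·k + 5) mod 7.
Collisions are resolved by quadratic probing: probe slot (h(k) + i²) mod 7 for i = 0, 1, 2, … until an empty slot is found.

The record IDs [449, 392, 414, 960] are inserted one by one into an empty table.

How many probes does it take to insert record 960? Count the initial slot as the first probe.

449 hashes to 3; slot 3 is free → place at 3.
392 hashes to 5; slot 5 is free → place at 5.
414 hashes to 3; 3 taken → place at 4.
960 hashes to 3; 3,4 taken → place at 0.
Table: [960, ., ., 449, 414, 392, .]

3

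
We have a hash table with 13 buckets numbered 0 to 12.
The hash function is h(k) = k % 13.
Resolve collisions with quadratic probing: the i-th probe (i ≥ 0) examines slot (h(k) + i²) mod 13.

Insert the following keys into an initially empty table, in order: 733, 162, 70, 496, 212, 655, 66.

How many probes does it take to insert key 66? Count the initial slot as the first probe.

4

733: h=5 → slot 5
162: h=6 → slot 6
70: h=5, probe 5,6,9 → slot 9
496: h=2 → slot 2
212: h=4 → slot 4
655: h=5, probe 5,6,9,1 → slot 1
66: h=1, probe 1,2,5,10 → slot 10
Table: [—, 655, 496, —, 212, 733, 162, —, —, 70, 66, —, —]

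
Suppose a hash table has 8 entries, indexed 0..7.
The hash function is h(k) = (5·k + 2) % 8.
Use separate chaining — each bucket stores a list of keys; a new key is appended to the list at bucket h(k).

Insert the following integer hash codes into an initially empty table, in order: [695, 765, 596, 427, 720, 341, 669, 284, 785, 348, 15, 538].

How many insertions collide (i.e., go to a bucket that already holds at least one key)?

5

Insert 695: h=5, bucket 5 empty -> new chain.
Insert 765: h=3, bucket 3 empty -> new chain.
Insert 596: h=6, bucket 6 empty -> new chain.
Insert 427: h=1, bucket 1 empty -> new chain.
Insert 720: h=2, bucket 2 empty -> new chain.
Insert 341: h=3, bucket 3 nonempty -> append to chain.
Insert 669: h=3, bucket 3 nonempty -> append to chain.
Insert 284: h=6, bucket 6 nonempty -> append to chain.
Insert 785: h=7, bucket 7 empty -> new chain.
Insert 348: h=6, bucket 6 nonempty -> append to chain.
Insert 15: h=5, bucket 5 nonempty -> append to chain.
Insert 538: h=4, bucket 4 empty -> new chain.
Final buckets:
0: ∅
1: 427
2: 720
3: 765 -> 341 -> 669
4: 538
5: 695 -> 15
6: 596 -> 284 -> 348
7: 785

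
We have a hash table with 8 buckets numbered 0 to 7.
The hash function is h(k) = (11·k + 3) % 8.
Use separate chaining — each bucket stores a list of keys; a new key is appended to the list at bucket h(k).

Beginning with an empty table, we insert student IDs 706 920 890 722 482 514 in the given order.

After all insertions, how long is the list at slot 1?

5

Insert 706: h=1, bucket 1 empty -> new chain.
Insert 920: h=3, bucket 3 empty -> new chain.
Insert 890: h=1, bucket 1 nonempty -> append to chain.
Insert 722: h=1, bucket 1 nonempty -> append to chain.
Insert 482: h=1, bucket 1 nonempty -> append to chain.
Insert 514: h=1, bucket 1 nonempty -> append to chain.
Final buckets:
0: .
1: 706 -> 890 -> 722 -> 482 -> 514
2: .
3: 920
4: .
5: .
6: .
7: .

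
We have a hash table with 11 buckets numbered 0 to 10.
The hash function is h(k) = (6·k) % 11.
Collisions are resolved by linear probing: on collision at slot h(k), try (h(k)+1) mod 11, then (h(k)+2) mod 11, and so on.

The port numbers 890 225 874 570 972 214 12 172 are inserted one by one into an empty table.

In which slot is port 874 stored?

9

890 hashes to 5; slot 5 is free → place at 5.
225 hashes to 8; slot 8 is free → place at 8.
874 hashes to 8; 8 taken → place at 9.
570 hashes to 10; slot 10 is free → place at 10.
972 hashes to 2; slot 2 is free → place at 2.
214 hashes to 8; 8,9,10 taken → place at 0.
12 hashes to 6; slot 6 is free → place at 6.
172 hashes to 9; 9,10,0 taken → place at 1.
Table: [214, 172, 972, ., ., 890, 12, ., 225, 874, 570]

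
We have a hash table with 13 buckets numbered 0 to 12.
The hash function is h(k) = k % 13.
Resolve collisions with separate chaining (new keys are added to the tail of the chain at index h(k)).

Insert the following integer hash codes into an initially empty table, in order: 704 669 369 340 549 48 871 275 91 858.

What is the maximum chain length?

3

704 -> bucket 2
669 -> bucket 6
369 -> bucket 5
340 -> bucket 2 (collision)
549 -> bucket 3
48 -> bucket 9
871 -> bucket 0
275 -> bucket 2 (collision)
91 -> bucket 0 (collision)
858 -> bucket 0 (collision)
Final buckets:
0: 871 -> 91 -> 858
1: .
2: 704 -> 340 -> 275
3: 549
4: .
5: 369
6: 669
7: .
8: .
9: 48
10: .
11: .
12: .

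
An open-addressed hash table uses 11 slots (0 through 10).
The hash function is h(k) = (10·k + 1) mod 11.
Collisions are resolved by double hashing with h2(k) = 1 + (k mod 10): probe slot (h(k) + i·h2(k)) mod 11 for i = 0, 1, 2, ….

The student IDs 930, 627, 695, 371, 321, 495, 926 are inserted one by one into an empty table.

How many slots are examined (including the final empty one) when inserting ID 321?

3

Insert 930: h=6, slot 6 empty => index 6.
Insert 627: h=1, slot 1 empty => index 1.
Insert 695: h=10, slot 10 empty => index 10.
Insert 371: h=4, slot 4 empty => index 4.
Insert 321: h=10, h2=2, slots 10,1 occupied => index 3.
Insert 495: h=1, h2=6, slot 1 occupied => index 7.
Insert 926: h=10, h2=7, slots 10,6 occupied => index 2.
Table: [., 627, 926, 321, 371, ., 930, 495, ., ., 695]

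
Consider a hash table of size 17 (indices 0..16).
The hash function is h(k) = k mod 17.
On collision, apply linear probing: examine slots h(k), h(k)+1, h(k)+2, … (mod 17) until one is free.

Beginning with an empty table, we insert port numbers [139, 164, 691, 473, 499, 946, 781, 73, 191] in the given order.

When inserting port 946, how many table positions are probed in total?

3

139: h=3 → slot 3
164: h=11 → slot 11
691: h=11, probe 11,12 → slot 12
473: h=14 → slot 14
499: h=6 → slot 6
946: h=11, probe 11,12,13 → slot 13
781: h=16 → slot 16
73: h=5 → slot 5
191: h=4 → slot 4
Table: [∅, ∅, ∅, 139, 191, 73, 499, ∅, ∅, ∅, ∅, 164, 691, 946, 473, ∅, 781]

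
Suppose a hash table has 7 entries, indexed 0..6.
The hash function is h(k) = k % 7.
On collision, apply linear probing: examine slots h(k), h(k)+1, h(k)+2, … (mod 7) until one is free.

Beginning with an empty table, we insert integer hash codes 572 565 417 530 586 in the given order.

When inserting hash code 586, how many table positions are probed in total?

572 hashes to 5; slot 5 is free => place at 5.
565 hashes to 5; 5 taken => place at 6.
417 hashes to 4; slot 4 is free => place at 4.
530 hashes to 5; 5,6 taken => place at 0.
586 hashes to 5; 5,6,0 taken => place at 1.
Table: [530, 586, -, -, 417, 572, 565]

4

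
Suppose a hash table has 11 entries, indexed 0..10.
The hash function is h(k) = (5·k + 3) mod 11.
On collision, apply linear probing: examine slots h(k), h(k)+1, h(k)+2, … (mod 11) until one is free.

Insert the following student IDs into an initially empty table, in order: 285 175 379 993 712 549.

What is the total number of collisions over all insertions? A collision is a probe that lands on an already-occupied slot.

5

Insert 285: h=9, slot 9 empty → index 9.
Insert 175: h=9, slot 9 occupied → index 10.
Insert 379: h=6, slot 6 empty → index 6.
Insert 993: h=7, slot 7 empty → index 7.
Insert 712: h=10, slot 10 occupied → index 0.
Insert 549: h=9, slots 9,10,0 occupied → index 1.
Table: [712, 549, —, —, —, —, 379, 993, —, 285, 175]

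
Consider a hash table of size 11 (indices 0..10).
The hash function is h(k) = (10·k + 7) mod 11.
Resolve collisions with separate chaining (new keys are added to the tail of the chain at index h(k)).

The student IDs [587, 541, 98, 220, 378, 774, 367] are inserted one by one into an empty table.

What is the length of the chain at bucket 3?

4

Insert 587: h=3, bucket 3 empty -> new chain.
Insert 541: h=5, bucket 5 empty -> new chain.
Insert 98: h=8, bucket 8 empty -> new chain.
Insert 220: h=7, bucket 7 empty -> new chain.
Insert 378: h=3, bucket 3 nonempty -> append to chain.
Insert 774: h=3, bucket 3 nonempty -> append to chain.
Insert 367: h=3, bucket 3 nonempty -> append to chain.
Final buckets:
0: ∅
1: ∅
2: ∅
3: 587 -> 378 -> 774 -> 367
4: ∅
5: 541
6: ∅
7: 220
8: 98
9: ∅
10: ∅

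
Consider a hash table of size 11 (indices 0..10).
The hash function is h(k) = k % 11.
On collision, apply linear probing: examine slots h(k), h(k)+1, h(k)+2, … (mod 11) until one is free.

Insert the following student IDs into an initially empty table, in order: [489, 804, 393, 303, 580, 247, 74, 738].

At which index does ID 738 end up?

Insert 489: h=5, slot 5 empty => index 5.
Insert 804: h=1, slot 1 empty => index 1.
Insert 393: h=8, slot 8 empty => index 8.
Insert 303: h=6, slot 6 empty => index 6.
Insert 580: h=8, slot 8 occupied => index 9.
Insert 247: h=5, slots 5,6 occupied => index 7.
Insert 74: h=8, slots 8,9 occupied => index 10.
Insert 738: h=1, slot 1 occupied => index 2.
Table: [-, 804, 738, -, -, 489, 303, 247, 393, 580, 74]

2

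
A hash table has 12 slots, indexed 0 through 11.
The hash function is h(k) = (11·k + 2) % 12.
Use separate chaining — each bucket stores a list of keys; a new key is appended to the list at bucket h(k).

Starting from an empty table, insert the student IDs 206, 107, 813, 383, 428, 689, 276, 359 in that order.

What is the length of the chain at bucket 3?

3

Insert 206: h=0, bucket 0 empty -> new chain.
Insert 107: h=3, bucket 3 empty -> new chain.
Insert 813: h=5, bucket 5 empty -> new chain.
Insert 383: h=3, bucket 3 nonempty -> append to chain.
Insert 428: h=6, bucket 6 empty -> new chain.
Insert 689: h=9, bucket 9 empty -> new chain.
Insert 276: h=2, bucket 2 empty -> new chain.
Insert 359: h=3, bucket 3 nonempty -> append to chain.
Final buckets:
0: 206
1: ∅
2: 276
3: 107 -> 383 -> 359
4: ∅
5: 813
6: 428
7: ∅
8: ∅
9: 689
10: ∅
11: ∅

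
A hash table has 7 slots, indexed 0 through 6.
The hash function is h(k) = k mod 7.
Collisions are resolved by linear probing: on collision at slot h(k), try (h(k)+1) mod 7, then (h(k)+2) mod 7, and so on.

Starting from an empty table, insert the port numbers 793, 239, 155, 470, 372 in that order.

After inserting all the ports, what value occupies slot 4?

793 hashes to 2; slot 2 is free -> place at 2.
239 hashes to 1; slot 1 is free -> place at 1.
155 hashes to 1; 1,2 taken -> place at 3.
470 hashes to 1; 1,2,3 taken -> place at 4.
372 hashes to 1; 1,2,3,4 taken -> place at 5.
Table: [-, 239, 793, 155, 470, 372, -]

470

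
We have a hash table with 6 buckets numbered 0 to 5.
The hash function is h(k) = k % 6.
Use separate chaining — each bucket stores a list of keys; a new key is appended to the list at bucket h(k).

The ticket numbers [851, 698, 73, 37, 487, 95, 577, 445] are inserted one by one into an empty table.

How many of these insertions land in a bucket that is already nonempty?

851 -> bucket 5
698 -> bucket 2
73 -> bucket 1
37 -> bucket 1 (collision)
487 -> bucket 1 (collision)
95 -> bucket 5 (collision)
577 -> bucket 1 (collision)
445 -> bucket 1 (collision)
Final buckets:
0: _
1: 73 -> 37 -> 487 -> 577 -> 445
2: 698
3: _
4: _
5: 851 -> 95

5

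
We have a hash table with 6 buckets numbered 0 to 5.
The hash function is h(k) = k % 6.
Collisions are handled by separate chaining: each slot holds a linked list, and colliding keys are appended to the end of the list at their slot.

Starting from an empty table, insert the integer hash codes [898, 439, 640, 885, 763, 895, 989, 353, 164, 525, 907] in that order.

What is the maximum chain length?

4

Insert 898: h=4, bucket 4 empty -> new chain.
Insert 439: h=1, bucket 1 empty -> new chain.
Insert 640: h=4, bucket 4 nonempty -> append to chain.
Insert 885: h=3, bucket 3 empty -> new chain.
Insert 763: h=1, bucket 1 nonempty -> append to chain.
Insert 895: h=1, bucket 1 nonempty -> append to chain.
Insert 989: h=5, bucket 5 empty -> new chain.
Insert 353: h=5, bucket 5 nonempty -> append to chain.
Insert 164: h=2, bucket 2 empty -> new chain.
Insert 525: h=3, bucket 3 nonempty -> append to chain.
Insert 907: h=1, bucket 1 nonempty -> append to chain.
Final buckets:
0: ∅
1: 439 -> 763 -> 895 -> 907
2: 164
3: 885 -> 525
4: 898 -> 640
5: 989 -> 353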